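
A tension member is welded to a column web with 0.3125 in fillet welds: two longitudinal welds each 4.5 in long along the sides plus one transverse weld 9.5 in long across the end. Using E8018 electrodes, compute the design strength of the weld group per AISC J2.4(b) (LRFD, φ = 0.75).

φR_n ≈ 174 kip

E80XX → F_EXX = 80 ksi.
t_e = 0.707 × 0.3125 = 0.2209 in.
R_nwl = 0.6 × 80 × 0.2209 × 9 = 95.44 kip (longitudinal, 2 welds).
R_nwt = 0.6 × 80 × 0.2209 × 9.5 = 100.7 kip (transverse, base value).
(i) R_nwl + R_nwt = 196.2 kip; (ii) 0.85 R_nwl + 1.5 R_nwt = 232.2 kip.
R_n = max = 232.2 kip [governs: (ii)]; φR_n = 174.2 kip.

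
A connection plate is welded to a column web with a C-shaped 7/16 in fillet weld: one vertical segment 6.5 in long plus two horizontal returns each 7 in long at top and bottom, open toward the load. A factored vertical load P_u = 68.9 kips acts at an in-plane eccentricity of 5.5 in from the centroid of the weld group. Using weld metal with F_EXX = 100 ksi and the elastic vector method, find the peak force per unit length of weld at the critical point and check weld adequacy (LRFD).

Total weld length L_w = 20.5 in. Treat welds as unit-width lines.
Centroid: x̄ = 2×7×3.5 / 20.5 = 2.39 in from the vertical weld.
Polar moment about centroid: J = I_x + I_y = [6.5³/12 + 2×7×3.25²] + [6.5×2.39² + 2(7³/12 + 7×1.11²)] = 282.3 in³.
Direct shear f_v = P/L_w = 68.9 / 20.5 = 3.361 kip/in (vertical).
Torsion M = P·e = 68.9 × 5.5 = 378.95 kip·in.
Critical point at (x, y) = (4.61, 3.25) from centroid. f_tx = M·y/J = 4.363 kip/in; f_ty = M·x/J = 6.188 kip/in.
Resultant f_max = √[f_tx² + (f_v + f_ty)²] = √[4.363² + (3.361 + 6.188)²] = 10.5 kip/in.
Capacity per unit length: φr_n = 0.75 × 0.6 × 100 × (0.707 × 0.4375) = 13.92 kip/in.
10.5 ≤ 13.92 → adequate.

f_max ≈ 10.5 kip/in; adequate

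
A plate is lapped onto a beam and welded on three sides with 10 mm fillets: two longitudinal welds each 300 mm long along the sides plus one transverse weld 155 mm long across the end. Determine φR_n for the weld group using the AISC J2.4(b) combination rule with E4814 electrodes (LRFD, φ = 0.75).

E48XX → F_EXX = 480 MPa.
t_e = 0.707 × 10 = 7.07 mm.
R_nwl = 0.6 × 480 × 7.07 × 600 × 10⁻³ = 1222 kN (longitudinal, 2 welds).
R_nwt = 0.6 × 480 × 7.07 × 155 × 10⁻³ = 315.6 kN (transverse, base value).
(i) R_nwl + R_nwt = 1537 kN; (ii) 0.85 R_nwl + 1.5 R_nwt = 1512 kN.
R_n = max = 1537 kN [governs: (i)]; φR_n = 1153 kN.

φR_n ≈ 1150 kN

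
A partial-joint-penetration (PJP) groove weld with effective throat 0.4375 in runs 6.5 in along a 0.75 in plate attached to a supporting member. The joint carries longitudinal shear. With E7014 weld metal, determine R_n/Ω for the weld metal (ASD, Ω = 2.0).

E70XX → F_EXX = 70 ksi.
Effective throat (given) t_e = 0.4375 in.
A_we = 0.4375 × 6.5 = 2.844 in².
F_nw = 0.6 F_EXX = 42 ksi.
R_n/Ω = (42 × 2.844) / 2.0 = 59.72 kips.

R_n/Ω ≈ 59.7 kips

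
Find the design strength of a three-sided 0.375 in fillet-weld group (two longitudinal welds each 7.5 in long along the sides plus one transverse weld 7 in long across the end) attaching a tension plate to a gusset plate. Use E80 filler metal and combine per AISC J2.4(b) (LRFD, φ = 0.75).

E80XX → F_EXX = 80 ksi.
t_e = 0.707 × 0.375 = 0.2651 in.
R_nwl = 0.6 × 80 × 0.2651 × 15 = 190.9 kip (longitudinal, 2 welds).
R_nwt = 0.6 × 80 × 0.2651 × 7 = 89.08 kip (transverse, base value).
(i) R_nwl + R_nwt = 280 kip; (ii) 0.85 R_nwl + 1.5 R_nwt = 295.9 kip.
R_n = max = 295.9 kip [governs: (ii)]; φR_n = 221.9 kip.

φR_n ≈ 222 kip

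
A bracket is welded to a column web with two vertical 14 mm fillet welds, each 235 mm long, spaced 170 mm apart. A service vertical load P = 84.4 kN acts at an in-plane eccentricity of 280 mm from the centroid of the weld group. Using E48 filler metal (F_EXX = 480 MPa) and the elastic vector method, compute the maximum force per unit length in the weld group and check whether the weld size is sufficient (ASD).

f_max ≈ 736 N/mm; adequate

Total weld length L_w = 470 mm. Treat welds as unit-width lines.
Polar moment about centroid: J = 2[d³/12 + d(b/2)²] = 2[235³/12 + 235×85²] = 5559000 mm³.
Direct shear f_v = P/L_w = 84.4×10³ / 470 = 179.6 N/mm (vertical).
Torsion M = P·e = 84.4×10³ × 280 = 23632000 N·mm.
Critical point at (x, y) = (85, 117.5) from centroid. f_tx = M·y/J = 499.5 N/mm; f_ty = M·x/J = 361.4 N/mm.
Resultant f_max = √[f_tx² + (f_v + f_ty)²] = √[499.5² + (179.6 + 361.4)²] = 736.3 N/mm.
Capacity per unit length: r_n/Ω = (1/2.0) × 0.6 × 480 × (0.707 × 14) = 1425 N/mm.
736.3 ≤ 1425 → adequate.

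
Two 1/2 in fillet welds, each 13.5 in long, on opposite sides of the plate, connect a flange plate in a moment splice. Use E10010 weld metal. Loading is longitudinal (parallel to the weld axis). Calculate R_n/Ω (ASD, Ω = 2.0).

R_n/Ω ≈ 286 kips

E100XX → F_EXX = 100 ksi.
Effective throat t_e = 0.707 × 0.5 = 0.3535 in.
Total length L = 27 in; A_we = 0.3535 × 27 = 9.544 in².
F_nw = 0.6 F_EXX = 0.6 × 100 = 60 ksi.
R_n = 60 × 9.544 = 572.7 kips; R_n/Ω = 572.7/2.0 = 286.3 kips.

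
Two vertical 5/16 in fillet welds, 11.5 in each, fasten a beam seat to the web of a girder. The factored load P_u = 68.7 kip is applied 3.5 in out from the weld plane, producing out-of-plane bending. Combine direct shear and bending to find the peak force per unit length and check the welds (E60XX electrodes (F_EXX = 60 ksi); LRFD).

L_w = 2 × 11.5 = 23 in; section modulus (unit throat) S = 2 × L²/6 = 44.08 in².
Direct shear f_v = P/L_w = 68.7/23 = 2.987 kip/in.
Moment M = P × e = 68.7 × 3.5 = 240.45 kip·in; bending f_b = M/S = 5.454 kip/in.
f_max = √(f_v² + f_b²) = √(2.987² + 5.454²) = 6.219 kip/in.
φr_n = 0.75 × 0.6 × 60 × (0.707 × 0.3125) = 5.965 kip/in → NOT adequate.

f_max ≈ 6.22 kip/in; NOT adequate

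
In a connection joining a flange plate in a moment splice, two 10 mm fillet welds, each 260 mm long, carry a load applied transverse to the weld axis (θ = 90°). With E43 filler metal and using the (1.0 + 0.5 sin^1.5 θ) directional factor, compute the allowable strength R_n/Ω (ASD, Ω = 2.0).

E43XX → F_EXX = 430 MPa.
t_e = 0.707 × 10 = 7.07 mm; A_we = 7.07 × 520 = 3676 mm².
Directional factor: 1.0 + 0.5 sin^1.5(90°) = 1.5.
F_nw = 0.6 × 430 × 1.5 = 387 MPa.
R_n/Ω = (387 × 3676) / 2.0 × 10⁻³ = 711.4 kN.

R_n/Ω ≈ 711 kN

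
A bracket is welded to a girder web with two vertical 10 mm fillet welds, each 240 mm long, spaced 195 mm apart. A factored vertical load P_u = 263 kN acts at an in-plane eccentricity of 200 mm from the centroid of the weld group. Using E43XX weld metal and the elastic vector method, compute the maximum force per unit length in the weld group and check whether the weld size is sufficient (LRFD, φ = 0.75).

E43XX → F_EXX = 430 MPa.
Total weld length L_w = 480 mm. Treat welds as unit-width lines.
Polar moment about centroid: J = 2[d³/12 + d(b/2)²] = 2[240³/12 + 240×97.5²] = 6867000 mm³.
Direct shear f_v = P/L_w = 263×10³ / 480 = 547.9 N/mm (vertical).
Torsion M = P·e = 263×10³ × 200 = 52600000 N·mm.
Critical point at (x, y) = (97.5, 120) from centroid. f_tx = M·y/J = 919.2 N/mm; f_ty = M·x/J = 746.8 N/mm.
Resultant f_max = √[f_tx² + (f_v + f_ty)²] = √[919.2² + (547.9 + 746.8)²] = 1588 N/mm.
Capacity per unit length: φr_n = 0.75 × 0.6 × 430 × (0.707 × 10) = 1368 N/mm.
1588 > 1368 → NOT adequate.

f_max ≈ 1590 N/mm; NOT adequate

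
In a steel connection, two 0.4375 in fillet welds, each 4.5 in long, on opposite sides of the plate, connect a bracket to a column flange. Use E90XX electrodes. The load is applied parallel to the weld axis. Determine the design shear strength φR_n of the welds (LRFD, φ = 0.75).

φR_n ≈ 113 kips

E90XX → F_EXX = 90 ksi.
Effective throat t_e = 0.707 × 0.4375 = 0.3093 in.
Total length L = 9 in; A_we = 0.3093 × 9 = 2.784 in².
F_nw = 0.6 F_EXX = 0.6 × 90 = 54 ksi.
φR_n = 0.75 × 54 × 2.784 = 112.7 kips.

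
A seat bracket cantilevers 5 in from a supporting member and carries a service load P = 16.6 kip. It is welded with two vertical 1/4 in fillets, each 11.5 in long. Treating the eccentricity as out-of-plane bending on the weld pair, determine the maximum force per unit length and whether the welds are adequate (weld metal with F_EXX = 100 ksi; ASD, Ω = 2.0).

f_max ≈ 2.02 kip/in; adequate

L_w = 2 × 11.5 = 23 in; section modulus (unit throat) S = 2 × L²/6 = 44.08 in².
Direct shear f_v = P/L_w = 16.6/23 = 0.7217 kip/in.
Moment M = P × e = 16.6 × 5 = 83 kip·in; bending f_b = M/S = 1.883 kip/in.
f_max = √(f_v² + f_b²) = √(0.7217² + 1.883²) = 2.016 kip/in.
r_n/Ω = (1/2.0) × 0.6 × 100 × (0.707 × 0.25) = 5.302 kip/in → adequate.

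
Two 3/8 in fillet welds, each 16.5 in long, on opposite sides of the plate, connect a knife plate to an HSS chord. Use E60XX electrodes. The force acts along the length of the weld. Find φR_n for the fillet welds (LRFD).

E60XX → F_EXX = 60 ksi.
Effective throat t_e = 0.707 × 0.375 = 0.2651 in.
Total length L = 33 in; A_we = 0.2651 × 33 = 8.749 in².
F_nw = 0.6 F_EXX = 0.6 × 60 = 36 ksi.
φR_n = 0.75 × 36 × 8.749 = 236.2 kips.

φR_n ≈ 236 kips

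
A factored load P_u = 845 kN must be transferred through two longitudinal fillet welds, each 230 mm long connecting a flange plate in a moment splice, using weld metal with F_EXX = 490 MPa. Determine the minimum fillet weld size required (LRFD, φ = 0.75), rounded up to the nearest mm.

w = 12 mm

Total weld length L = 460 mm.
Required throat t_e = P_u / (φ × 0.6 F_EXX × L) = 845 / (0.75 × 0.6 × 490 × 460 × 10⁻³) = 8.331 mm.
Required leg w = t_e / 0.707 = 11.78 mm → use 12 mm.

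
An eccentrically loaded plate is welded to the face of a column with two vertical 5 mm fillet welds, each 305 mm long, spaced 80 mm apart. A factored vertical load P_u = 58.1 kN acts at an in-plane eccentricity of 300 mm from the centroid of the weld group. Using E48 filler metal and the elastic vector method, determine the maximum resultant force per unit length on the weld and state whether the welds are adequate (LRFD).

f_max ≈ 514 N/mm; adequate

E48XX → F_EXX = 480 MPa.
Total weld length L_w = 610 mm. Treat welds as unit-width lines.
Polar moment about centroid: J = 2[d³/12 + d(b/2)²] = 2[305³/12 + 305×40²] = 5705000 mm³.
Direct shear f_v = P/L_w = 58.1×10³ / 610 = 95.25 N/mm (vertical).
Torsion M = P·e = 58.1×10³ × 300 = 17430000 N·mm.
Critical point at (x, y) = (40, 152.5) from centroid. f_tx = M·y/J = 465.9 N/mm; f_ty = M·x/J = 122.2 N/mm.
Resultant f_max = √[f_tx² + (f_v + f_ty)²] = √[465.9² + (95.25 + 122.2)²] = 514.2 N/mm.
Capacity per unit length: φr_n = 0.75 × 0.6 × 480 × (0.707 × 5) = 763.6 N/mm.
514.2 ≤ 763.6 → adequate.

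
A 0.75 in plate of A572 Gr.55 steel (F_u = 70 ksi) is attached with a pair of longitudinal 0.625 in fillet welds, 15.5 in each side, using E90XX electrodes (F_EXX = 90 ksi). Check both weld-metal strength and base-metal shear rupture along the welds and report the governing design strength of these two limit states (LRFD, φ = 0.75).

φR_n ≈ 555 kips (weld metal governs)

t_e = 0.707 × 0.625 = 0.4419 in; L = 31 in.
Weld metal: φR_n = 0.75 × 0.6 × 90 × 0.4419 × 31 = 554.8 kips.
Base metal (shear rupture): φR_n = 0.75 × 0.6 × 70 × 0.75 × 31 = 732.4 kips.
Governing: weld metal.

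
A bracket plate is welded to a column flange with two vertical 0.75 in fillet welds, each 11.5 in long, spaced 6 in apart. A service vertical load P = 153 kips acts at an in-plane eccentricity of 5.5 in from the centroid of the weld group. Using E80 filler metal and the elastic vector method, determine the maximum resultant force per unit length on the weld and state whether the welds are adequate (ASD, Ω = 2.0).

f_max ≈ 16.1 kip/in; NOT adequate

E80XX → F_EXX = 80 ksi.
Total weld length L_w = 23 in. Treat welds as unit-width lines.
Polar moment about centroid: J = 2[d³/12 + d(b/2)²] = 2[11.5³/12 + 11.5×3²] = 460.5 in³.
Direct shear f_v = P/L_w = 153 / 23 = 6.652 kip/in (vertical).
Torsion M = P·e = 153 × 5.5 = 841.5 kip·in.
Critical point at (x, y) = (3, 5.75) from centroid. f_tx = M·y/J = 10.51 kip/in; f_ty = M·x/J = 5.482 kip/in.
Resultant f_max = √[f_tx² + (f_v + f_ty)²] = √[10.51² + (6.652 + 5.482)²] = 16.05 kip/in.
Capacity per unit length: r_n/Ω = (1/2.0) × 0.6 × 80 × (0.707 × 0.75) = 12.73 kip/in.
16.05 > 12.73 → NOT adequate.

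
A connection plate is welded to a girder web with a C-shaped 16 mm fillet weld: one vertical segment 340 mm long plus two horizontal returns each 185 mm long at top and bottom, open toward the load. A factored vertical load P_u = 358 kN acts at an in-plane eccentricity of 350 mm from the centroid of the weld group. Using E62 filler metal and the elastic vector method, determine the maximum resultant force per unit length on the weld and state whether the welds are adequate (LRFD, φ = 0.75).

f_max ≈ 2010 N/mm; adequate

E62XX → F_EXX = 620 MPa.
Total weld length L_w = 710 mm. Treat welds as unit-width lines.
Centroid: x̄ = 2×185×92.5 / 710 = 48.2 mm from the vertical weld.
Polar moment about centroid: J = I_x + I_y = [340³/12 + 2×185×170²] + [340×48.2² + 2(185³/12 + 185×44.3²)] = 16540000 mm³.
Direct shear f_v = P/L_w = 358×10³ / 710 = 504.2 N/mm (vertical).
Torsion M = P·e = 358×10³ × 350 = 125300000 N·mm.
Critical point at (x, y) = (136.8, 170) from centroid. f_tx = M·y/J = 1288 N/mm; f_ty = M·x/J = 1036 N/mm.
Resultant f_max = √[f_tx² + (f_v + f_ty)²] = √[1288² + (504.2 + 1036)²] = 2008 N/mm.
Capacity per unit length: φr_n = 0.75 × 0.6 × 620 × (0.707 × 16) = 3156 N/mm.
2008 ≤ 3156 → adequate.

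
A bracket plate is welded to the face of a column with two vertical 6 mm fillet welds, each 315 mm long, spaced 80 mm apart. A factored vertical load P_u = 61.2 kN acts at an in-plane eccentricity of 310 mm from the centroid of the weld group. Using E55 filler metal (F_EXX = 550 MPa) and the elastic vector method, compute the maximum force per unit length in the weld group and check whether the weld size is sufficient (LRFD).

Total weld length L_w = 630 mm. Treat welds as unit-width lines.
Polar moment about centroid: J = 2[d³/12 + d(b/2)²] = 2[315³/12 + 315×40²] = 6217000 mm³.
Direct shear f_v = P/L_w = 61.2×10³ / 630 = 97.14 N/mm (vertical).
Torsion M = P·e = 61.2×10³ × 310 = 18972000 N·mm.
Critical point at (x, y) = (40, 157.5) from centroid. f_tx = M·y/J = 480.6 N/mm; f_ty = M·x/J = 122.1 N/mm.
Resultant f_max = √[f_tx² + (f_v + f_ty)²] = √[480.6² + (97.14 + 122.1)²] = 528.2 N/mm.
Capacity per unit length: φr_n = 0.75 × 0.6 × 550 × (0.707 × 6) = 1050 N/mm.
528.2 ≤ 1050 → adequate.

f_max ≈ 528 N/mm; adequate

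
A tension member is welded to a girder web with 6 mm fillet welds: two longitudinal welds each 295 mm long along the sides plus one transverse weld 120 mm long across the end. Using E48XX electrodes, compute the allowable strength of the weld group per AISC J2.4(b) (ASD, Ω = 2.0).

E48XX → F_EXX = 480 MPa.
t_e = 0.707 × 6 = 4.242 mm.
R_nwl = 0.6 × 480 × 4.242 × 590 × 10⁻³ = 720.8 kN (longitudinal, 2 welds).
R_nwt = 0.6 × 480 × 4.242 × 120 × 10⁻³ = 146.6 kN (transverse, base value).
(i) R_nwl + R_nwt = 867.4 kN; (ii) 0.85 R_nwl + 1.5 R_nwt = 832.6 kN.
R_n = max = 867.4 kN [governs: (i)]; R_n/Ω = 433.7 kN.

R_n/Ω ≈ 434 kN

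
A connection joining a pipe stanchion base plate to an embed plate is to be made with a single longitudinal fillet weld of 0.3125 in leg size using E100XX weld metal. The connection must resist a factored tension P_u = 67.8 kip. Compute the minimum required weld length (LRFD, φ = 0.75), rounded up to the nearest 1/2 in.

L = 7 in

E100XX → F_EXX = 100 ksi.
Throat t_e = 0.707 × 0.3125 = 0.2209 in.
φr_n = 0.75 × 0.6 × 100 × 0.2209 = 9.942 kip/in.
L_req = P_u / φr_n = 67.8 / 9.942 = 6.819 in total.
Round up → use L = 7 in.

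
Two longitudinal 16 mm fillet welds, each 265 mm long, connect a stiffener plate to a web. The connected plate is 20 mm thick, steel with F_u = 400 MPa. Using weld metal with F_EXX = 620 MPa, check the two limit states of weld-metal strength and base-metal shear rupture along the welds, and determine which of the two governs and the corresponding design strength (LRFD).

φR_n ≈ 1670 kN (weld metal governs)

t_e = 0.707 × 16 = 11.31 mm; L = 530 mm.
Weld metal: φR_n = 0.75 × 0.6 × 620 × 11.31 × 530 × 10⁻³ = 1673 kN.
Base metal (shear rupture): φR_n = 0.75 × 0.6 × 400 × 20 × 530 × 10⁻³ = 1908 kN.
Governing: weld metal.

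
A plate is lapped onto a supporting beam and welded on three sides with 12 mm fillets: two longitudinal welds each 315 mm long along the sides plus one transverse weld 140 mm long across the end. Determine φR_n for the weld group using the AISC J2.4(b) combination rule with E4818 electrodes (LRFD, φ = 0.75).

φR_n ≈ 1410 kN

E48XX → F_EXX = 480 MPa.
t_e = 0.707 × 12 = 8.484 mm.
R_nwl = 0.6 × 480 × 8.484 × 630 × 10⁻³ = 1539 kN (longitudinal, 2 welds).
R_nwt = 0.6 × 480 × 8.484 × 140 × 10⁻³ = 342.1 kN (transverse, base value).
(i) R_nwl + R_nwt = 1881 kN; (ii) 0.85 R_nwl + 1.5 R_nwt = 1822 kN.
R_n = max = 1881 kN [governs: (i)]; φR_n = 1411 kN.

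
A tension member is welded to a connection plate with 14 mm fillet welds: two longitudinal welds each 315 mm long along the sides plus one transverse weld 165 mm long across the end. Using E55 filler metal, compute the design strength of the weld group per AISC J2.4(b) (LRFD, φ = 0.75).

E55XX → F_EXX = 550 MPa.
t_e = 0.707 × 14 = 9.898 mm.
R_nwl = 0.6 × 550 × 9.898 × 630 × 10⁻³ = 2058 kN (longitudinal, 2 welds).
R_nwt = 0.6 × 550 × 9.898 × 165 × 10⁻³ = 538.9 kN (transverse, base value).
(i) R_nwl + R_nwt = 2597 kN; (ii) 0.85 R_nwl + 1.5 R_nwt = 2558 kN.
R_n = max = 2597 kN [governs: (i)]; φR_n = 1948 kN.

φR_n ≈ 1950 kN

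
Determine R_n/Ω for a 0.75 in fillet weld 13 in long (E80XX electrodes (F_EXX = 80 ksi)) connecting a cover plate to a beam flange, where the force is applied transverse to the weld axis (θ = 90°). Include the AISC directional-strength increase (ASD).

R_n/Ω ≈ 248 kip

t_e = 0.707 × 0.75 = 0.5302 in; A_we = 0.5302 × 13 = 6.893 in².
Directional factor: 1.0 + 0.5 sin^1.5(90°) = 1.5.
F_nw = 0.6 × 80 × 1.5 = 72 ksi.
R_n/Ω = (72 × 6.893) / 2.0 = 248.2 kip.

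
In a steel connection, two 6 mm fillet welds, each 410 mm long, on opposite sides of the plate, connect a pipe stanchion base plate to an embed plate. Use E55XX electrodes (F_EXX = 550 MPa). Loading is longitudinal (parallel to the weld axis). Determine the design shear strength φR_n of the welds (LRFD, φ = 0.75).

φR_n ≈ 861 kN

Effective throat t_e = 0.707 × 6 = 4.242 mm.
Total length L = 820 mm; A_we = 4.242 × 820 = 3478 mm².
F_nw = 0.6 F_EXX = 0.6 × 550 = 330 MPa.
φR_n = 0.75 × 330 × 3478 × 10⁻³ = 860.9 kN.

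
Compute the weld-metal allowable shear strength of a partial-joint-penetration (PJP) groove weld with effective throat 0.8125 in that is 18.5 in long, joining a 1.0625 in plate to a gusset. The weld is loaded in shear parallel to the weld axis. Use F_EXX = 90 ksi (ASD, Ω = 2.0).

Effective throat (given) t_e = 0.8125 in.
A_we = 0.8125 × 18.5 = 15.03 in².
F_nw = 0.6 F_EXX = 54 ksi.
R_n/Ω = (54 × 15.03) / 2.0 = 405.8 kip.

R_n/Ω ≈ 406 kip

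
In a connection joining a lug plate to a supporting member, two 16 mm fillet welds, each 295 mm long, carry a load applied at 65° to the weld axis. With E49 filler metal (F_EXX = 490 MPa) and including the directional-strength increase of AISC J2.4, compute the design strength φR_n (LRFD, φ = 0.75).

t_e = 0.707 × 16 = 11.31 mm; A_we = 11.31 × 590 = 6674 mm².
Directional factor: 1.0 + 0.5 sin^1.5(65°) = 1.431.
F_nw = 0.6 × 490 × 1.431 = 420.8 MPa.
φR_n = 0.75 × 420.8 × 6674 × 10⁻³ = 2107 kN.

φR_n ≈ 2110 kN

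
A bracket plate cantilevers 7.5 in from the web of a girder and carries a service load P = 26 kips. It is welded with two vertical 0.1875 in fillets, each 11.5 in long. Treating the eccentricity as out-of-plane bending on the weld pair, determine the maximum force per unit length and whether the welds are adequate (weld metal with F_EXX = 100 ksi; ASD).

f_max ≈ 4.57 kip/in; NOT adequate

L_w = 2 × 11.5 = 23 in; section modulus (unit throat) S = 2 × L²/6 = 44.08 in².
Direct shear f_v = P/L_w = 26/23 = 1.13 kip/in.
Moment M = P × e = 26 × 7.5 = 195 kip·in; bending f_b = M/S = 4.423 kip/in.
f_max = √(f_v² + f_b²) = √(1.13² + 4.423²) = 4.566 kip/in.
r_n/Ω = (1/2.0) × 0.6 × 100 × (0.707 × 0.1875) = 3.977 kip/in → NOT adequate.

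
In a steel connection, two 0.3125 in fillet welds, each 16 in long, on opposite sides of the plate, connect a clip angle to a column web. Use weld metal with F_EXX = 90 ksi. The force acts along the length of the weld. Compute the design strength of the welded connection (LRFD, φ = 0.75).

φR_n ≈ 286 kip

Effective throat t_e = 0.707 × 0.3125 = 0.2209 in.
Total length L = 32 in; A_we = 0.2209 × 32 = 7.07 in².
F_nw = 0.6 F_EXX = 0.6 × 90 = 54 ksi.
φR_n = 0.75 × 54 × 7.07 = 286.3 kip.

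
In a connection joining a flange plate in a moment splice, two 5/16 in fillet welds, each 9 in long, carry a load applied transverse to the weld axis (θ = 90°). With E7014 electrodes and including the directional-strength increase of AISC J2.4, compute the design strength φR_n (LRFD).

φR_n ≈ 188 kip

E70XX → F_EXX = 70 ksi.
t_e = 0.707 × 0.3125 = 0.2209 in; A_we = 0.2209 × 18 = 3.977 in².
Directional factor: 1.0 + 0.5 sin^1.5(90°) = 1.5.
F_nw = 0.6 × 70 × 1.5 = 63 ksi.
φR_n = 0.75 × 63 × 3.977 = 187.9 kip.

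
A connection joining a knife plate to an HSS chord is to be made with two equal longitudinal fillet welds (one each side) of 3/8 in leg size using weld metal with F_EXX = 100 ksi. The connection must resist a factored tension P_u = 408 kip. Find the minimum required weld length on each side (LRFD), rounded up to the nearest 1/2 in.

Throat t_e = 0.707 × 0.375 = 0.2651 in.
φr_n = 0.75 × 0.6 × 100 × 0.2651 = 11.93 kip/in.
L_req = P_u / φr_n = 408 / 11.93 = 34.2 in total.
Per side: 34.2 / 2 = 17.1 in.
Round up → use L = 17.5 in on each side.

L = 17.5 in on each side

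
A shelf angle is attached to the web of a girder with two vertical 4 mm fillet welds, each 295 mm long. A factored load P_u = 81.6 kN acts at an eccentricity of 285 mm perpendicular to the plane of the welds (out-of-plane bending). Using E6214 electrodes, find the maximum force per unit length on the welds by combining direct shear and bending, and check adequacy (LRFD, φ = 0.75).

E62XX → F_EXX = 620 MPa.
L_w = 2 × 295 = 590 mm; section modulus (unit throat) S = 2 × L²/6 = 29010 mm².
Direct shear f_v = P/L_w = 81.6×10³/590 = 138.3 N/mm.
Moment M = P × e = 81.6×10³ × 285 = 23256000 N·mm; bending f_b = M/S = 801.7 N/mm.
f_max = √(f_v² + f_b²) = √(138.3² + 801.7²) = 813.5 N/mm.
φr_n = 0.75 × 0.6 × 620 × (0.707 × 4) = 789 N/mm → NOT adequate.

f_max ≈ 814 N/mm; NOT adequate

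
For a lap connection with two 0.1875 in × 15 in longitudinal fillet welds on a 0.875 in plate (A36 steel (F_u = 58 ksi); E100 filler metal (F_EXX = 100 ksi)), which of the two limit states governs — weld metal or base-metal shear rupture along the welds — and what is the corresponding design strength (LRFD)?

φR_n ≈ 179 kip (weld metal governs)

t_e = 0.707 × 0.1875 = 0.1326 in; L = 30 in.
Weld metal: φR_n = 0.75 × 0.6 × 100 × 0.1326 × 30 = 179 kip.
Base metal (shear rupture): φR_n = 0.75 × 0.6 × 58 × 0.875 × 30 = 685.1 kip.
Governing: weld metal.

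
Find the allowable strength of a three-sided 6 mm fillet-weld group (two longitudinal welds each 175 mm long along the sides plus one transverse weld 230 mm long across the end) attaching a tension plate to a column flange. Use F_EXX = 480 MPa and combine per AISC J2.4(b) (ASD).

t_e = 0.707 × 6 = 4.242 mm.
R_nwl = 0.6 × 480 × 4.242 × 350 × 10⁻³ = 427.6 kN (longitudinal, 2 welds).
R_nwt = 0.6 × 480 × 4.242 × 230 × 10⁻³ = 281 kN (transverse, base value).
(i) R_nwl + R_nwt = 708.6 kN; (ii) 0.85 R_nwl + 1.5 R_nwt = 784.9 kN.
R_n = max = 784.9 kN [governs: (ii)]; R_n/Ω = 392.5 kN.

R_n/Ω ≈ 392 kN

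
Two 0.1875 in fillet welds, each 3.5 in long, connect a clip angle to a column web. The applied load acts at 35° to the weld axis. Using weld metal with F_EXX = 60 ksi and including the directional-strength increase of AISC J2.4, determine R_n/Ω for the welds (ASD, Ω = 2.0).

t_e = 0.707 × 0.1875 = 0.1326 in; A_we = 0.1326 × 7 = 0.9279 in².
Directional factor: 1.0 + 0.5 sin^1.5(35°) = 1.217.
F_nw = 0.6 × 60 × 1.217 = 43.82 ksi.
R_n/Ω = (43.82 × 0.9279) / 2.0 = 20.33 kips.

R_n/Ω ≈ 20.3 kips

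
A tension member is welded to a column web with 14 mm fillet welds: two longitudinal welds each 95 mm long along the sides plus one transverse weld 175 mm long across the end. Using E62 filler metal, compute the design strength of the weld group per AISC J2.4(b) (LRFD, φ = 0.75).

E62XX → F_EXX = 620 MPa.
t_e = 0.707 × 14 = 9.898 mm.
R_nwl = 0.6 × 620 × 9.898 × 190 × 10⁻³ = 699.6 kN (longitudinal, 2 welds).
R_nwt = 0.6 × 620 × 9.898 × 175 × 10⁻³ = 644.4 kN (transverse, base value).
(i) R_nwl + R_nwt = 1344 kN; (ii) 0.85 R_nwl + 1.5 R_nwt = 1561 kN.
R_n = max = 1561 kN [governs: (ii)]; φR_n = 1171 kN.

φR_n ≈ 1170 kN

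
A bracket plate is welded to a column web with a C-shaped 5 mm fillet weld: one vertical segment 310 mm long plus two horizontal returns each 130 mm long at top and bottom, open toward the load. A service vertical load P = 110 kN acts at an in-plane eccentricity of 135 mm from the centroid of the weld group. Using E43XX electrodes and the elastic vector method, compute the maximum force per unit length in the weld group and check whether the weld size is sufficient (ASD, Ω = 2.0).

E43XX → F_EXX = 430 MPa.
Total weld length L_w = 570 mm. Treat welds as unit-width lines.
Centroid: x̄ = 2×130×65 / 570 = 29.65 mm from the vertical weld.
Polar moment about centroid: J = I_x + I_y = [310³/12 + 2×130×155²] + [310×29.65² + 2(130³/12 + 130×35.35²)] = 9693000 mm³.
Direct shear f_v = P/L_w = 110×10³ / 570 = 193 N/mm (vertical).
Torsion M = P·e = 110×10³ × 135 = 14850000 N·mm.
Critical point at (x, y) = (100.4, 155) from centroid. f_tx = M·y/J = 237.5 N/mm; f_ty = M·x/J = 153.7 N/mm.
Resultant f_max = √[f_tx² + (f_v + f_ty)²] = √[237.5² + (193 + 153.7)²] = 420.3 N/mm.
Capacity per unit length: r_n/Ω = (1/2.0) × 0.6 × 430 × (0.707 × 5) = 456 N/mm.
420.3 ≤ 456 → adequate.

f_max ≈ 420 N/mm; adequate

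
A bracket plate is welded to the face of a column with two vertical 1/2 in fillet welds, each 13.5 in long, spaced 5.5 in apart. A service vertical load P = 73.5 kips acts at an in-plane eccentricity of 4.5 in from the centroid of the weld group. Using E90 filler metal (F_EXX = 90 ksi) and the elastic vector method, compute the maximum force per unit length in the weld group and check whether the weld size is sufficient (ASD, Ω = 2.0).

Total weld length L_w = 27 in. Treat welds as unit-width lines.
Polar moment about centroid: J = 2[d³/12 + d(b/2)²] = 2[13.5³/12 + 13.5×2.75²] = 614.2 in³.
Direct shear f_v = P/L_w = 73.5 / 27 = 2.722 kip/in (vertical).
Torsion M = P·e = 73.5 × 4.5 = 330.75 kip·in.
Critical point at (x, y) = (2.75, 6.75) from centroid. f_tx = M·y/J = 3.635 kip/in; f_ty = M·x/J = 1.481 kip/in.
Resultant f_max = √[f_tx² + (f_v + f_ty)²] = √[3.635² + (2.722 + 1.481)²] = 5.557 kip/in.
Capacity per unit length: r_n/Ω = (1/2.0) × 0.6 × 90 × (0.707 × 0.5) = 9.544 kip/in.
5.557 ≤ 9.544 → adequate.

f_max ≈ 5.56 kip/in; adequate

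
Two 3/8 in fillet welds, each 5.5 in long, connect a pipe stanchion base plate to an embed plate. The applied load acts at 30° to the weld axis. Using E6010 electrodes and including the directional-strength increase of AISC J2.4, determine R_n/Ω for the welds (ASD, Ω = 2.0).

R_n/Ω ≈ 61.8 kips

E60XX → F_EXX = 60 ksi.
t_e = 0.707 × 0.375 = 0.2651 in; A_we = 0.2651 × 11 = 2.916 in².
Directional factor: 1.0 + 0.5 sin^1.5(30°) = 1.177.
F_nw = 0.6 × 60 × 1.177 = 42.36 ksi.
R_n/Ω = (42.36 × 2.916) / 2.0 = 61.77 kips.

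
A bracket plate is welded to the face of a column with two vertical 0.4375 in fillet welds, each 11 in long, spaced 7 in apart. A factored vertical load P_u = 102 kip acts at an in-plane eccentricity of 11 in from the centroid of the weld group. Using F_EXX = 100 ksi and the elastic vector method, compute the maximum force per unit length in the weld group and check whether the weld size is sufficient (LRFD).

f_max ≈ 17.8 kip/in; NOT adequate

Total weld length L_w = 22 in. Treat welds as unit-width lines.
Polar moment about centroid: J = 2[d³/12 + d(b/2)²] = 2[11³/12 + 11×3.5²] = 491.3 in³.
Direct shear f_v = P/L_w = 102 / 22 = 4.636 kip/in (vertical).
Torsion M = P·e = 102 × 11 = 1122 kip·in.
Critical point at (x, y) = (3.5, 5.5) from centroid. f_tx = M·y/J = 12.56 kip/in; f_ty = M·x/J = 7.993 kip/in.
Resultant f_max = √[f_tx² + (f_v + f_ty)²] = √[12.56² + (4.636 + 7.993)²] = 17.81 kip/in.
Capacity per unit length: φr_n = 0.75 × 0.6 × 100 × (0.707 × 0.4375) = 13.92 kip/in.
17.81 > 13.92 → NOT adequate.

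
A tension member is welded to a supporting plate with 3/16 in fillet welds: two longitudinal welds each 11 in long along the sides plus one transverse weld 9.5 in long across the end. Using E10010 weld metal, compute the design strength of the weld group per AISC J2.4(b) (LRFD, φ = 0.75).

E100XX → F_EXX = 100 ksi.
t_e = 0.707 × 0.1875 = 0.1326 in.
R_nwl = 0.6 × 100 × 0.1326 × 22 = 175 kips (longitudinal, 2 welds).
R_nwt = 0.6 × 100 × 0.1326 × 9.5 = 75.56 kips (transverse, base value).
(i) R_nwl + R_nwt = 250.5 kips; (ii) 0.85 R_nwl + 1.5 R_nwt = 262.1 kips.
R_n = max = 262.1 kips [governs: (ii)]; φR_n = 196.6 kips.

φR_n ≈ 197 kips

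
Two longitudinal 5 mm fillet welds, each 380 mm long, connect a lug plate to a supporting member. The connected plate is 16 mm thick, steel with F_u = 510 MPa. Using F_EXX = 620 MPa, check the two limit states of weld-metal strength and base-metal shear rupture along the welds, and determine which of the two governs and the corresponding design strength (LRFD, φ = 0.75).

φR_n ≈ 750 kN (weld metal governs)

t_e = 0.707 × 5 = 3.535 mm; L = 760 mm.
Weld metal: φR_n = 0.75 × 0.6 × 620 × 3.535 × 760 × 10⁻³ = 749.6 kN.
Base metal (shear rupture): φR_n = 0.75 × 0.6 × 510 × 16 × 760 × 10⁻³ = 2791 kN.
Governing: weld metal.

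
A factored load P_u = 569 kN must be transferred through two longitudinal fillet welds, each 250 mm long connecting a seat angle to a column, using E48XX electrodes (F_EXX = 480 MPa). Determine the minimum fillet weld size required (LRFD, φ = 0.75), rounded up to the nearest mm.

Total weld length L = 500 mm.
Required throat t_e = P_u / (φ × 0.6 F_EXX × L) = 569 / (0.75 × 0.6 × 480 × 500 × 10⁻³) = 5.269 mm.
Required leg w = t_e / 0.707 = 7.452 mm → use 8 mm.

w = 8 mm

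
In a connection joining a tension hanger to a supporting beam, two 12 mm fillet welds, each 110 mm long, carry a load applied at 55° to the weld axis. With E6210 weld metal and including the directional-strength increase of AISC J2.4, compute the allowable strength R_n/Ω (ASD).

E62XX → F_EXX = 620 MPa.
t_e = 0.707 × 12 = 8.484 mm; A_we = 8.484 × 220 = 1866 mm².
Directional factor: 1.0 + 0.5 sin^1.5(55°) = 1.371.
F_nw = 0.6 × 620 × 1.371 = 509.9 MPa.
R_n/Ω = (509.9 × 1866) / 2.0 × 10⁻³ = 475.9 kN.

R_n/Ω ≈ 476 kN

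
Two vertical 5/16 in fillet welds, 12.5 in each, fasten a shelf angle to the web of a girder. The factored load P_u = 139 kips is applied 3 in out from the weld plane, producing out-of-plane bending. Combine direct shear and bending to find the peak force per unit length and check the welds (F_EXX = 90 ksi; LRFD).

f_max ≈ 9.75 kip/in; NOT adequate

L_w = 2 × 12.5 = 25 in; section modulus (unit throat) S = 2 × L²/6 = 52.08 in².
Direct shear f_v = P/L_w = 139/25 = 5.56 kip/in.
Moment M = P × e = 139 × 3 = 417 kip·in; bending f_b = M/S = 8.006 kip/in.
f_max = √(f_v² + f_b²) = √(5.56² + 8.006²) = 9.748 kip/in.
φr_n = 0.75 × 0.6 × 90 × (0.707 × 0.3125) = 8.948 kip/in → NOT adequate.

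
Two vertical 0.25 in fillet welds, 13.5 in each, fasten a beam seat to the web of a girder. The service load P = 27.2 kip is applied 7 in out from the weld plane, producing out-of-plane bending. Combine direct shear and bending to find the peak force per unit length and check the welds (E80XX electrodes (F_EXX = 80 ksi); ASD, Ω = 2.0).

L_w = 2 × 13.5 = 27 in; section modulus (unit throat) S = 2 × L²/6 = 60.75 in².
Direct shear f_v = P/L_w = 27.2/27 = 1.007 kip/in.
Moment M = P × e = 27.2 × 7 = 190.4 kip·in; bending f_b = M/S = 3.134 kip/in.
f_max = √(f_v² + f_b²) = √(1.007² + 3.134²) = 3.292 kip/in.
r_n/Ω = (1/2.0) × 0.6 × 80 × (0.707 × 0.25) = 4.242 kip/in → adequate.

f_max ≈ 3.29 kip/in; adequate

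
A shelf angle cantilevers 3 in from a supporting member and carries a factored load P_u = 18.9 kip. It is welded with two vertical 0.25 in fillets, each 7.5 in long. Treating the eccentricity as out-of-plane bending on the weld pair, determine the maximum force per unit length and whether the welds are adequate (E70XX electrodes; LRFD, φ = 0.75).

E70XX → F_EXX = 70 ksi.
L_w = 2 × 7.5 = 15 in; section modulus (unit throat) S = 2 × L²/6 = 18.75 in².
Direct shear f_v = P/L_w = 18.9/15 = 1.26 kip/in.
Moment M = P × e = 18.9 × 3 = 56.7 kip·in; bending f_b = M/S = 3.024 kip/in.
f_max = √(f_v² + f_b²) = √(1.26² + 3.024²) = 3.276 kip/in.
φr_n = 0.75 × 0.6 × 70 × (0.707 × 0.25) = 5.568 kip/in → adequate.

f_max ≈ 3.28 kip/in; adequate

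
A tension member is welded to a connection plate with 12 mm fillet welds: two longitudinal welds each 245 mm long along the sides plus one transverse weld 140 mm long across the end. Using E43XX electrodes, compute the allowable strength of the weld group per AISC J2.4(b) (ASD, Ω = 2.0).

R_n/Ω ≈ 689 kN

E43XX → F_EXX = 430 MPa.
t_e = 0.707 × 12 = 8.484 mm.
R_nwl = 0.6 × 430 × 8.484 × 490 × 10⁻³ = 1073 kN (longitudinal, 2 welds).
R_nwt = 0.6 × 430 × 8.484 × 140 × 10⁻³ = 306.4 kN (transverse, base value).
(i) R_nwl + R_nwt = 1379 kN; (ii) 0.85 R_nwl + 1.5 R_nwt = 1371 kN.
R_n = max = 1379 kN [governs: (i)]; R_n/Ω = 689.5 kN.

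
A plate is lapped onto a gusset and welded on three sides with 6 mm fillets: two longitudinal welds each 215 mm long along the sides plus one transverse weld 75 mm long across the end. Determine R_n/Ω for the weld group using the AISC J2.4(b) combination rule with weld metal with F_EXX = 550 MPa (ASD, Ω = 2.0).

t_e = 0.707 × 6 = 4.242 mm.
R_nwl = 0.6 × 550 × 4.242 × 430 × 10⁻³ = 601.9 kN (longitudinal, 2 welds).
R_nwt = 0.6 × 550 × 4.242 × 75 × 10⁻³ = 105 kN (transverse, base value).
(i) R_nwl + R_nwt = 706.9 kN; (ii) 0.85 R_nwl + 1.5 R_nwt = 669.1 kN.
R_n = max = 706.9 kN [governs: (i)]; R_n/Ω = 353.5 kN.

R_n/Ω ≈ 353 kN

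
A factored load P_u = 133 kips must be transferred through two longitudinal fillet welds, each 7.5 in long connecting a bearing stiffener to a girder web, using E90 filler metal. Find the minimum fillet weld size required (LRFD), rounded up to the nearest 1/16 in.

E90XX → F_EXX = 90 ksi.
Total weld length L = 15 in.
Required throat t_e = P_u / (φ × 0.6 F_EXX × L) = 133 / (0.75 × 0.6 × 90 × 15) = 0.2189 in.
Required leg w = t_e / 0.707 = 0.3097 in → use 5/16 in.

w = 5/16 in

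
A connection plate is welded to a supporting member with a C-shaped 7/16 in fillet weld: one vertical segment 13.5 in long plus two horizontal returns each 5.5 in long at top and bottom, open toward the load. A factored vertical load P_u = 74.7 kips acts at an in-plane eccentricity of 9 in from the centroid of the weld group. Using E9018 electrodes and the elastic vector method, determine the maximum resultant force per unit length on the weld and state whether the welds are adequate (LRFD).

f_max ≈ 8.89 kip/in; adequate

E90XX → F_EXX = 90 ksi.
Total weld length L_w = 24.5 in. Treat welds as unit-width lines.
Centroid: x̄ = 2×5.5×2.75 / 24.5 = 1.235 in from the vertical weld.
Polar moment about centroid: J = I_x + I_y = [13.5³/12 + 2×5.5×6.75²] + [13.5×1.235² + 2(5.5³/12 + 5.5×1.515²)] = 779.8 in³.
Direct shear f_v = P/L_w = 74.7 / 24.5 = 3.049 kip/in (vertical).
Torsion M = P·e = 74.7 × 9 = 672.3 kip·in.
Critical point at (x, y) = (4.265, 6.75) from centroid. f_tx = M·y/J = 5.82 kip/in; f_ty = M·x/J = 3.677 kip/in.
Resultant f_max = √[f_tx² + (f_v + f_ty)²] = √[5.82² + (3.049 + 3.677)²] = 8.894 kip/in.
Capacity per unit length: φr_n = 0.75 × 0.6 × 90 × (0.707 × 0.4375) = 12.53 kip/in.
8.894 ≤ 12.53 → adequate.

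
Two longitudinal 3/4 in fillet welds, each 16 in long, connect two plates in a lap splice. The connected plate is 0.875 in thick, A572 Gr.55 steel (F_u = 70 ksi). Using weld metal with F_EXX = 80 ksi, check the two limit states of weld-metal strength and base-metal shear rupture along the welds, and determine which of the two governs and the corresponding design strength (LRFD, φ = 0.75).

t_e = 0.707 × 0.75 = 0.5302 in; L = 32 in.
Weld metal: φR_n = 0.75 × 0.6 × 80 × 0.5302 × 32 = 610.8 kips.
Base metal (shear rupture): φR_n = 0.75 × 0.6 × 70 × 0.875 × 32 = 882 kips.
Governing: weld metal.

φR_n ≈ 611 kips (weld metal governs)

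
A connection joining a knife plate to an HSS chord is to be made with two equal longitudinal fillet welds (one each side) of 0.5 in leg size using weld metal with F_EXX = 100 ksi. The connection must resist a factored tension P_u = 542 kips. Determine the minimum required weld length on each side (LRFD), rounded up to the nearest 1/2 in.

L = 17.5 in on each side

Throat t_e = 0.707 × 0.5 = 0.3535 in.
φr_n = 0.75 × 0.6 × 100 × 0.3535 = 15.91 kips/in.
L_req = P_u / φr_n = 542 / 15.91 = 34.07 in total.
Per side: 34.07 / 2 = 17.04 in.
Round up → use L = 17.5 in on each side.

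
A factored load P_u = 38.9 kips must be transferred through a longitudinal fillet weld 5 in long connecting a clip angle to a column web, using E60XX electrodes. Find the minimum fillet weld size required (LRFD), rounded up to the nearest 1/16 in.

w = 7/16 in

E60XX → F_EXX = 60 ksi.
Total weld length L = 5 in.
Required throat t_e = P_u / (φ × 0.6 F_EXX × L) = 38.9 / (0.75 × 0.6 × 60 × 5) = 0.2881 in.
Required leg w = t_e / 0.707 = 0.4076 in → use 7/16 in.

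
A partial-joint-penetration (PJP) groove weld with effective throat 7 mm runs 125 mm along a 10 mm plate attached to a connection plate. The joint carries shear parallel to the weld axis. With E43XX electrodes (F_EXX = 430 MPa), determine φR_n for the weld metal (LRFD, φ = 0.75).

φR_n ≈ 169 kN

Effective throat (given) t_e = 7 mm.
A_we = 7 × 125 = 875 mm².
F_nw = 0.6 F_EXX = 258 MPa.
φR_n = 0.75 × 258 × 875 × 10⁻³ = 169.3 kN.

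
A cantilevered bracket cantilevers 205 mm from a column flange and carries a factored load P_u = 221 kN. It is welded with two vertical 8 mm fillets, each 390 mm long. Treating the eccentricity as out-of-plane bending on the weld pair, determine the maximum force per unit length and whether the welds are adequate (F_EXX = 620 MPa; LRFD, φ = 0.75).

L_w = 2 × 390 = 780 mm; section modulus (unit throat) S = 2 × L²/6 = 50700 mm².
Direct shear f_v = P/L_w = 221×10³/780 = 283.3 N/mm.
Moment M = P × e = 221×10³ × 205 = 45305000 N·mm; bending f_b = M/S = 893.6 N/mm.
f_max = √(f_v² + f_b²) = √(283.3² + 893.6²) = 937.4 N/mm.
φr_n = 0.75 × 0.6 × 620 × (0.707 × 8) = 1578 N/mm → adequate.

f_max ≈ 937 N/mm; adequate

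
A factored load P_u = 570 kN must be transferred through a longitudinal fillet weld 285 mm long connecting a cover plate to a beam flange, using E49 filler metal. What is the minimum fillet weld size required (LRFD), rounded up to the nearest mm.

w = 13 mm

E49XX → F_EXX = 490 MPa.
Total weld length L = 285 mm.
Required throat t_e = P_u / (φ × 0.6 F_EXX × L) = 570 / (0.75 × 0.6 × 490 × 285 × 10⁻³) = 9.07 mm.
Required leg w = t_e / 0.707 = 12.83 mm → use 13 mm.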